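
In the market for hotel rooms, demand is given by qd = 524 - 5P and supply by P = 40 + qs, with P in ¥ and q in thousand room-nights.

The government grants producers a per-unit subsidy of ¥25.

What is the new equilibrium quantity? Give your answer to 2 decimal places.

74.83

Original equilibrium: 524 - 5P = P - 40 gives 564 = 6P, so P = 94 and q = 54.
Since sellers receive the price plus the subsidy, the effective supply curve becomes qs = P - 15.
New equilibrium: 524 - 5P = P - 15 ⇒ 539 = 6P ⇒ P = 539/6 ≈ 89.8333, q = 449/6 ≈ 74.8333.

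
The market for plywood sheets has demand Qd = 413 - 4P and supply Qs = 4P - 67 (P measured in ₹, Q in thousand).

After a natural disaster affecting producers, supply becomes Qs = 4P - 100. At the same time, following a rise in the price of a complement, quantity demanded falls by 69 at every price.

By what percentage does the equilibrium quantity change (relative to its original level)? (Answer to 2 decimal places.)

Initially, 413 - 4P = 4P - 67, so 480 = 8P and P = 60, Q = 173.
The shock moves the curves to Qd = 344 - 4P and Qs = 4P - 100.
Equate the new curves: 344 - 4P = 4P - 100, giving 444 = 8P, P = 55.5, Q = 122.
%ΔQ = (122 − 173) / 173 × 100 = -29.48%.

-29.48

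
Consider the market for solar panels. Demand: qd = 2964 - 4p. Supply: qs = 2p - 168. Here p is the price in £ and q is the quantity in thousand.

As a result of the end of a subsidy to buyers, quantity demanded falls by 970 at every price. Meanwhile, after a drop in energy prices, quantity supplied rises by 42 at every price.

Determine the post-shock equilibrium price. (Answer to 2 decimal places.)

353.33

Solve the original market: 2964 - 4p = 2p - 168, hence p = 522 and q = 876.
The new curves are qd = 1994 - 4p (demand) and qs = 2p - 126 (supply).
Setting them equal: 1994 - 4p = 2p - 126 → 2120 = 6p, so p = 1060/3 ≈ 353.3333 and q = 1742/3 ≈ 580.6667.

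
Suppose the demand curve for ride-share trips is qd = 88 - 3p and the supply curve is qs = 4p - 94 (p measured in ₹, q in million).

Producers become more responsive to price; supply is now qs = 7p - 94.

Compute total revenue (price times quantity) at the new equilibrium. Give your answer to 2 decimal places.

Original equilibrium: 88 - 3p = 4p - 94 gives 182 = 7p, so p = 26 and q = 10.
After the shift, demand is qd = 88 - 3p and supply is qs = 7p - 94.
Equate the new curves: 88 - 3p = 7p - 94, giving 182 = 10p, p = 18.2, q = 33.4.
New expenditure = 18.2 × 33.4 = 607.88.

607.88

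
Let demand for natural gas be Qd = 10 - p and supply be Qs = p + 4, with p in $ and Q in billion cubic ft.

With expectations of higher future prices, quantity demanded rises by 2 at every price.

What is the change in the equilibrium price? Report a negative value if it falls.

Initially, 10 - p = p + 4, so 6 = 2p and p = 3, Q = 7.
After the shift, demand is Qd = 12 - p and supply is Qs = p + 4.
New equilibrium: 12 - p = p + 4 ⇒ 8 = 2p ⇒ p = 4, Q = 8.
Δp = 4 − 3 = +1.

+1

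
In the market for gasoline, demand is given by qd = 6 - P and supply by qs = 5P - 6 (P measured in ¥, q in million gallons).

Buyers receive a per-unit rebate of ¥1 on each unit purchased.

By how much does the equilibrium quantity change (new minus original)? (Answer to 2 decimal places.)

Solve the original market: 6 - P = 5P - 6, hence P = 2 and q = 4.
Since buyers' out-of-pocket price is the market price minus the rebate, the effective demand curve becomes qd = 7 - P.
Clearing the new market: 7 - P = 5P - 6, so P = 13/6 ≈ 2.1667 and q = 29/6 ≈ 4.8333.
Δq = 4.8333 − 4 = +0.83.

+0.83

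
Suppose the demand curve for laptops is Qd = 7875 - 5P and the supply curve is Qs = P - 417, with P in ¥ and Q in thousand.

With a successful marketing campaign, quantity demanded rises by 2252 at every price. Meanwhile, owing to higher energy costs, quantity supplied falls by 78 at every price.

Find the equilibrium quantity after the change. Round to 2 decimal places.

Solve the original market: 7875 - 5P = P - 417, hence P = 1382 and Q = 965.
After the shift, demand is Qd = 10127 - 5P and supply is Qs = P - 495.
Clearing the new market: 10127 - 5P = P - 495, so P = 5311/3 ≈ 1770.3333 and Q = 3826/3 ≈ 1275.3333.

1275.33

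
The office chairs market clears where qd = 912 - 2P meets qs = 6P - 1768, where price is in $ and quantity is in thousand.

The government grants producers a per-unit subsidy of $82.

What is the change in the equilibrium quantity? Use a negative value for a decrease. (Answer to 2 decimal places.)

Original equilibrium: 912 - 2P = 6P - 1768 gives 2680 = 8P, so P = 335 and q = 242.
Since sellers receive the price plus the subsidy, the effective supply curve becomes qs = 6P - 1276.
Equate the new curves: 912 - 2P = 6P - 1276, giving 2188 = 8P, P = 273.5, q = 365.
Δq = 365 − 242 = +123.00.

+123.00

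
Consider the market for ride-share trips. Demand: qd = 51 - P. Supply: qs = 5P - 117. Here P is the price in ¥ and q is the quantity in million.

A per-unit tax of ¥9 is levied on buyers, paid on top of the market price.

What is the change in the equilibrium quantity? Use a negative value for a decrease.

-7.5

Initially, 51 - P = 5P - 117, so 168 = 6P and P = 28, q = 23.
Since buyers pay the price plus the tax, the effective demand curve becomes qd = 42 - P.
Equate the new curves: 42 - P = 5P - 117, giving 159 = 6P, P = 26.5, q = 15.5.
Δq = 15.5 − 23 = -7.5.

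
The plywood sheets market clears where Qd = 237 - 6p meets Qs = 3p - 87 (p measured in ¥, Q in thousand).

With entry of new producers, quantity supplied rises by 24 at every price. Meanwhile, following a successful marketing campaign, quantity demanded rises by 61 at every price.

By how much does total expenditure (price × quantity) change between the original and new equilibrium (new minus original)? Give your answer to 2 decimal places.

Initially, 237 - 6p = 3p - 87, so 324 = 9p and p = 36, Q = 21.
The new curves are Qd = 298 - 6p (demand) and Qs = 3p - 63 (supply).
Clearing the new market: 298 - 6p = 3p - 63, so p = 361/9 ≈ 40.1111 and Q = 172/3 ≈ 57.3333.
Expenditure moves from 36×21 = 756 to 40.1111×57.3333 = 2299.7037; change = +1543.70.

+1543.70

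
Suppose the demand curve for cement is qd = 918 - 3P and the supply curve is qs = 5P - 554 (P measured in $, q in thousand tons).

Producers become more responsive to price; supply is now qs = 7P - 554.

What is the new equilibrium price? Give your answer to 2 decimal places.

147.20

Initially, 918 - 3P = 5P - 554, so 1472 = 8P and P = 184, q = 366.
The new curves are qd = 918 - 3P (demand) and qs = 7P - 554 (supply).
New equilibrium: 918 - 3P = 7P - 554 ⇒ 1472 = 10P ⇒ P = 147.2, q = 476.4.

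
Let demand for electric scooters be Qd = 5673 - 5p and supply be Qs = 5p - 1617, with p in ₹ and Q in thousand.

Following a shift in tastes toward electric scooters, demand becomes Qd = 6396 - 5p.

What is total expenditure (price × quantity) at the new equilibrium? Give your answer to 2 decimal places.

Solve the original market: 5673 - 5p = 5p - 1617, hence p = 729 and Q = 2028.
After the shift, demand is Qd = 6396 - 5p and supply is Qs = 5p - 1617.
Setting them equal: 6396 - 5p = 5p - 1617 → 8013 = 10p, so p = 801.3 and Q = 2389.5.
New expenditure = 801.3 × 2389.5 = 1914706.35.

1914706.35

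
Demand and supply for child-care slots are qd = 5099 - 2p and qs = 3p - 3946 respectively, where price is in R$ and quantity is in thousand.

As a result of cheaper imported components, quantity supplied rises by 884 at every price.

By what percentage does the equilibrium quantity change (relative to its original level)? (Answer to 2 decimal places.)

+23.88

Initially, 5099 - 2p = 3p - 3946, so 9045 = 5p and p = 1809, q = 1481.
The shock moves the curves to qd = 5099 - 2p and qs = 3p - 3062.
Clearing the new market: 5099 - 2p = 3p - 3062, so p = 1632.2 and q = 1834.6.
%Δq = (1834.6 − 1481) / 1481 × 100 = +23.88%.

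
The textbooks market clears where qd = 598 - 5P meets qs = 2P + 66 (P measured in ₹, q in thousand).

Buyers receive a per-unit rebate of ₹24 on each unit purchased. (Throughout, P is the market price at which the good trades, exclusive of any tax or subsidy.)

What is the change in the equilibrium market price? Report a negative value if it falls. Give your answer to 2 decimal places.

+17.14

Before the shock: 598 - 5P = 2P + 66 ⇒ 532 = 7P ⇒ P = 76, q = 218.
Since buyers' out-of-pocket price is the market price minus the rebate, the effective demand curve becomes qd = 718 - 5P.
Setting them equal: 718 - 5P = 2P + 66 → 652 = 7P, so P = 652/7 ≈ 93.1429 and q = 1766/7 ≈ 252.2857.
ΔP = 93.1429 − 76 = +17.14.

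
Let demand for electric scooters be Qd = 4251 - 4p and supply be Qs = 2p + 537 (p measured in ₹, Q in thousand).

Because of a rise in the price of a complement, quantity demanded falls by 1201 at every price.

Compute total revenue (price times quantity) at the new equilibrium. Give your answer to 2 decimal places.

575756.22

Original equilibrium: 4251 - 4p = 2p + 537 gives 3714 = 6p, so p = 619 and Q = 1775.
With the change applied: demand Qd = 3050 - 4p, supply Qs = 2p + 537.
Equate the new curves: 3050 - 4p = 2p + 537, giving 2513 = 6p, p = 2513/6 ≈ 418.8333, Q = 4124/3 ≈ 1374.6667.
New expenditure = 418.8333 × 1374.6667 = 575756.22.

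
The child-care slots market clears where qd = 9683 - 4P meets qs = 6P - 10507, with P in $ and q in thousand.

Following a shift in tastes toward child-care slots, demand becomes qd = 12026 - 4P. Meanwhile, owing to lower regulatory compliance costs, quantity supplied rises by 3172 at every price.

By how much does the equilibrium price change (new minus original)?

Before the shock: 9683 - 4P = 6P - 10507 ⇒ 20190 = 10P ⇒ P = 2019, q = 1607.
After the shift, demand is qd = 12026 - 4P and supply is qs = 6P - 7335.
Setting them equal: 12026 - 4P = 6P - 7335 → 19361 = 10P, so P = 1936.1 and q = 4281.6.
ΔP = 1936.1 − 2019 = -82.9.

-82.9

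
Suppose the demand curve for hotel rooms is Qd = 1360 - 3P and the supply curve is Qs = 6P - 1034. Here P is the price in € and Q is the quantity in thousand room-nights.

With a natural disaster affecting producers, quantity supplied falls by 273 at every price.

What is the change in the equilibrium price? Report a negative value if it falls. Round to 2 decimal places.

+30.33

Original equilibrium: 1360 - 3P = 6P - 1034 gives 2394 = 9P, so P = 266 and Q = 562.
With the change applied: demand Qd = 1360 - 3P, supply Qs = 6P - 1307.
Setting them equal: 1360 - 3P = 6P - 1307 → 2667 = 9P, so P = 889/3 ≈ 296.3333 and Q = 471.
ΔP = 296.3333 − 266 = +30.33.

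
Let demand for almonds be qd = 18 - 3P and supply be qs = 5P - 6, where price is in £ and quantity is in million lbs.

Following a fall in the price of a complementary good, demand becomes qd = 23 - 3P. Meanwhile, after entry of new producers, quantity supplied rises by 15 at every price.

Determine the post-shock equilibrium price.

Initially, 18 - 3P = 5P - 6, so 24 = 8P and P = 3, q = 9.
The shock moves the curves to qd = 23 - 3P and qs = 5P + 9.
Setting them equal: 23 - 3P = 5P + 9 → 14 = 8P, so P = 1.75 and q = 17.75.

1.75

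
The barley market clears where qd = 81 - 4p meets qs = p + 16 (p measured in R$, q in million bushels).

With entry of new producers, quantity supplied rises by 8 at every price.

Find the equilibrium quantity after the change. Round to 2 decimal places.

35.40

Original equilibrium: 81 - 4p = p + 16 gives 65 = 5p, so p = 13 and q = 29.
After the shift, demand is qd = 81 - 4p and supply is qs = p + 24.
New equilibrium: 81 - 4p = p + 24 ⇒ 57 = 5p ⇒ p = 11.4, q = 35.4.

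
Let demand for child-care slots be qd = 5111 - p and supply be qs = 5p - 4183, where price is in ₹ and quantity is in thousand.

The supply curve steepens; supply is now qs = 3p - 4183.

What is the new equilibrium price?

2323.5

Before the shock: 5111 - p = 5p - 4183 ⇒ 9294 = 6p ⇒ p = 1549, q = 3562.
The new curves are qd = 5111 - p (demand) and qs = 3p - 4183 (supply).
Setting them equal: 5111 - p = 3p - 4183 → 9294 = 4p, so p = 2323.5 and q = 2787.5.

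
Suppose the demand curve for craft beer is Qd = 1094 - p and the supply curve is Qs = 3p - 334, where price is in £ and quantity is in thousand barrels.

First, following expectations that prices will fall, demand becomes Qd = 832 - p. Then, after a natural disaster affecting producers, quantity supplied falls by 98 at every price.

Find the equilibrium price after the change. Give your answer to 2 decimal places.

Solve the original market: 1094 - p = 3p - 334, hence p = 357 and Q = 737.
With the change applied: demand Qd = 832 - p, supply Qs = 3p - 432.
New equilibrium: 832 - p = 3p - 432 ⇒ 1264 = 4p ⇒ p = 316, Q = 516.

316.00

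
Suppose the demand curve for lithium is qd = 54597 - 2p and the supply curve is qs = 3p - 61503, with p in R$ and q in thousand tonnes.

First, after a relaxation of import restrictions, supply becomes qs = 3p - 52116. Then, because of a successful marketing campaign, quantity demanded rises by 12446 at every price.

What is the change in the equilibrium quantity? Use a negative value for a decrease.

Initially, 54597 - 2p = 3p - 61503, so 116100 = 5p and p = 23220, q = 8157.
The shock moves the curves to qd = 67043 - 2p and qs = 3p - 52116.
Equate the new curves: 67043 - 2p = 3p - 52116, giving 119159 = 5p, p = 23831.8, q = 19379.4.
Δq = 19379.4 − 8157 = +11222.4.

+11222.4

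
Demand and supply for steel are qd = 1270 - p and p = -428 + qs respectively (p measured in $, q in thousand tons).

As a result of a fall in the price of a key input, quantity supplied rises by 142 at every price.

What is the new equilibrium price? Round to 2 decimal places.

Original equilibrium: 1270 - p = p + 428 gives 842 = 2p, so p = 421 and q = 849.
The shock moves the curves to qd = 1270 - p and qs = p + 570.
Clearing the new market: 1270 - p = p + 570, so p = 350 and q = 920.

350.00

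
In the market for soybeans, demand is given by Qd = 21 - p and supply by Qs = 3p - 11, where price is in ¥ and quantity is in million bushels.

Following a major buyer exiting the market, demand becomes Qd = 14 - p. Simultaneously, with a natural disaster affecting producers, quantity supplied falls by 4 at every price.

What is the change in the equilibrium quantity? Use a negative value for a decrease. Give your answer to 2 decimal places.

Initially, 21 - p = 3p - 11, so 32 = 4p and p = 8, Q = 13.
The new curves are Qd = 14 - p (demand) and Qs = 3p - 15 (supply).
New equilibrium: 14 - p = 3p - 15 ⇒ 29 = 4p ⇒ p = 7.25, Q = 6.75.
ΔQ = 6.75 − 13 = -6.25.

-6.25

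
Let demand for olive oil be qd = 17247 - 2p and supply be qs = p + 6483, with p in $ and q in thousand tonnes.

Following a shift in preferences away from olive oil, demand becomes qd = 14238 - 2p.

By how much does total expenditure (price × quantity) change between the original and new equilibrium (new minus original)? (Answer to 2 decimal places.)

Original equilibrium: 17247 - 2p = p + 6483 gives 10764 = 3p, so p = 3588 and q = 10071.
With the change applied: demand qd = 14238 - 2p, supply qs = p + 6483.
Setting them equal: 14238 - 2p = p + 6483 → 7755 = 3p, so p = 2585 and q = 9068.
Expenditure moves from 3588×10071 = 36134748 to 2585×9068 = 23440780; change = -12693968.00.

-12693968.00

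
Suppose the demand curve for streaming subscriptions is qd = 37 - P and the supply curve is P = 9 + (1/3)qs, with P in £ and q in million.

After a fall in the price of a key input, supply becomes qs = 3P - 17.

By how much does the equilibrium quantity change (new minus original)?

+2.5

Solve the original market: 37 - P = 3P - 27, hence P = 16 and q = 21.
With the change applied: demand qd = 37 - P, supply qs = 3P - 17.
Setting them equal: 37 - P = 3P - 17 → 54 = 4P, so P = 13.5 and q = 23.5.
Δq = 23.5 − 21 = +2.5.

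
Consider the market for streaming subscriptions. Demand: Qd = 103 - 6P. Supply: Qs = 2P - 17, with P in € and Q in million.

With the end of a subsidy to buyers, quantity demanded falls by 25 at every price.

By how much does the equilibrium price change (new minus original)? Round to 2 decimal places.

Original equilibrium: 103 - 6P = 2P - 17 gives 120 = 8P, so P = 15 and Q = 13.
After the shift, demand is Qd = 78 - 6P and supply is Qs = 2P - 17.
Equate the new curves: 78 - 6P = 2P - 17, giving 95 = 8P, P = 11.875, Q = 6.75.
ΔP = 11.875 − 15 = -3.13.

-3.13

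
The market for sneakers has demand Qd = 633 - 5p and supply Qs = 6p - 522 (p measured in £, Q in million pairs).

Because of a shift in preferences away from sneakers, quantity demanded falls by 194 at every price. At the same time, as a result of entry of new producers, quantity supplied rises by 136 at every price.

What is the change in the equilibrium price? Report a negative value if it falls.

-30

Original equilibrium: 633 - 5p = 6p - 522 gives 1155 = 11p, so p = 105 and Q = 108.
After the shift, demand is Qd = 439 - 5p and supply is Qs = 6p - 386.
Setting them equal: 439 - 5p = 6p - 386 → 825 = 11p, so p = 75 and Q = 64.
Δp = 75 − 105 = -30.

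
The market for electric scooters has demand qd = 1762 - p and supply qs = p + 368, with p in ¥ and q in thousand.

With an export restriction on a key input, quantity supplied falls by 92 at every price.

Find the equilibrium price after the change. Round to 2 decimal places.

743.00

Before the shock: 1762 - p = p + 368 ⇒ 1394 = 2p ⇒ p = 697, q = 1065.
After the shift, demand is qd = 1762 - p and supply is qs = p + 276.
Setting them equal: 1762 - p = p + 276 → 1486 = 2p, so p = 743 and q = 1019.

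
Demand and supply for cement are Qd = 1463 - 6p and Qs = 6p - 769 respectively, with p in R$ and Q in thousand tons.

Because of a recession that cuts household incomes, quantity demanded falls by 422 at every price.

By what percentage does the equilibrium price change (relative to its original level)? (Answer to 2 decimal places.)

Before the shock: 1463 - 6p = 6p - 769 ⇒ 2232 = 12p ⇒ p = 186, Q = 347.
The shock moves the curves to Qd = 1041 - 6p and Qs = 6p - 769.
Equate the new curves: 1041 - 6p = 6p - 769, giving 1810 = 12p, p = 905/6 ≈ 150.8333, Q = 136.
%Δp = (150.8333 − 186) / 186 × 100 = -18.91%.

-18.91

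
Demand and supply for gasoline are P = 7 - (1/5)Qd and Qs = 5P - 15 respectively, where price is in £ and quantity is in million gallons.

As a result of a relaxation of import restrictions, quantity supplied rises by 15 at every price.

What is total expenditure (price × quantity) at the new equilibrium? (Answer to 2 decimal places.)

61.25

Before the shock: 35 - 5P = 5P - 15 ⇒ 50 = 10P ⇒ P = 5, Q = 10.
With the change applied: demand Qd = 35 - 5P, supply Qs = 5P.
New equilibrium: 35 - 5P = 5P ⇒ 35 = 10P ⇒ P = 3.5, Q = 17.5.
New expenditure = 3.5 × 17.5 = 61.25.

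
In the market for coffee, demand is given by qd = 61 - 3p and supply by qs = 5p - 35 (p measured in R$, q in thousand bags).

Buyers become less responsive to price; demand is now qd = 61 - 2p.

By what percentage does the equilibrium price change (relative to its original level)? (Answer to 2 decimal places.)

Solve the original market: 61 - 3p = 5p - 35, hence p = 12 and q = 25.
The new curves are qd = 61 - 2p (demand) and qs = 5p - 35 (supply).
New equilibrium: 61 - 2p = 5p - 35 ⇒ 96 = 7p ⇒ p = 96/7 ≈ 13.7143, q = 235/7 ≈ 33.5714.
%Δp = (13.7143 − 12) / 12 × 100 = +14.29%.

+14.29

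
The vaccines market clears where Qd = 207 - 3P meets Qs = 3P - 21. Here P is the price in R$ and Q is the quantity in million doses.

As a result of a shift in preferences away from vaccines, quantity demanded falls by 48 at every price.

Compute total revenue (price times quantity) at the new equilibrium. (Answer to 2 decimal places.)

2070.00

Initially, 207 - 3P = 3P - 21, so 228 = 6P and P = 38, Q = 93.
The shock moves the curves to Qd = 159 - 3P and Qs = 3P - 21.
Equate the new curves: 159 - 3P = 3P - 21, giving 180 = 6P, P = 30, Q = 69.
New expenditure = 30 × 69 = 2070.00.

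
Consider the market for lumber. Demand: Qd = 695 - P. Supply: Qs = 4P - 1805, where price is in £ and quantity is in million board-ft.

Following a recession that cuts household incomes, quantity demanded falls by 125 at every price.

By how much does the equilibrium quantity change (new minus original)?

Original equilibrium: 695 - P = 4P - 1805 gives 2500 = 5P, so P = 500 and Q = 195.
With the change applied: demand Qd = 570 - P, supply Qs = 4P - 1805.
Setting them equal: 570 - P = 4P - 1805 → 2375 = 5P, so P = 475 and Q = 95.
ΔQ = 95 − 195 = -100.

-100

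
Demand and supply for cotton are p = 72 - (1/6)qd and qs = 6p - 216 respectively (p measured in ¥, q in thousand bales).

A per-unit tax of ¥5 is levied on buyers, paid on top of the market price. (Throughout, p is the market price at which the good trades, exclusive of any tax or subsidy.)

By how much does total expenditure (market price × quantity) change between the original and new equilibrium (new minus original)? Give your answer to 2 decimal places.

Solve the original market: 432 - 6p = 6p - 216, hence p = 54 and q = 108.
Since buyers pay the price plus the tax, the effective demand curve becomes qd = 402 - 6p.
New equilibrium: 402 - 6p = 6p - 216 ⇒ 618 = 12p ⇒ p = 51.5, q = 93.
Expenditure moves from 54×108 = 5832 to 51.5×93 = 4789.5; change = -1042.50.

-1042.50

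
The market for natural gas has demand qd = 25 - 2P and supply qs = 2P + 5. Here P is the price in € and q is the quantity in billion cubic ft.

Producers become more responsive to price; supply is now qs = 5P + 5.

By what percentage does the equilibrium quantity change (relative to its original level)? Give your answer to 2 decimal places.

Initially, 25 - 2P = 2P + 5, so 20 = 4P and P = 5, q = 15.
With the change applied: demand qd = 25 - 2P, supply qs = 5P + 5.
Clearing the new market: 25 - 2P = 5P + 5, so P = 20/7 ≈ 2.8571 and q = 135/7 ≈ 19.2857.
%Δq = (19.2857 − 15) / 15 × 100 = +28.57%.

+28.57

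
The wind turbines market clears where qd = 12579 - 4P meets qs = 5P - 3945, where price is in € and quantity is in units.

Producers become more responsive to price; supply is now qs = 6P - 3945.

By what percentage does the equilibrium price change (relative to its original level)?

-10

Initially, 12579 - 4P = 5P - 3945, so 16524 = 9P and P = 1836, q = 5235.
The new curves are qd = 12579 - 4P (demand) and qs = 6P - 3945 (supply).
Clearing the new market: 12579 - 4P = 6P - 3945, so P = 1652.4 and q = 5969.4.
%ΔP = (1652.4 − 1836) / 1836 × 100 = -10%.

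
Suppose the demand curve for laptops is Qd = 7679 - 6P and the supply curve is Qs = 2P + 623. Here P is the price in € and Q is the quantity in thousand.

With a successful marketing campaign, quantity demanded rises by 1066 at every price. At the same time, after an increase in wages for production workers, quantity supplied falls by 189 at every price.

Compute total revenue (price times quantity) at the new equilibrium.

Initially, 7679 - 6P = 2P + 623, so 7056 = 8P and P = 882, Q = 2387.
The shock moves the curves to Qd = 8745 - 6P and Qs = 2P + 434.
Setting them equal: 8745 - 6P = 2P + 434 → 8311 = 8P, so P = 1038.875 and Q = 2511.75.
New expenditure = 1038.875 × 2511.75 = 2609394.28125.

2609394.28125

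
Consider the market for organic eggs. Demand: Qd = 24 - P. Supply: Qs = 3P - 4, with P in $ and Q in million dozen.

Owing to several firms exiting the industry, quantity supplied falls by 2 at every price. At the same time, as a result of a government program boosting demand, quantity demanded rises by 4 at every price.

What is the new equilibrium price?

Initially, 24 - P = 3P - 4, so 28 = 4P and P = 7, Q = 17.
The shock moves the curves to Qd = 28 - P and Qs = 3P - 6.
Setting them equal: 28 - P = 3P - 6 → 34 = 4P, so P = 8.5 and Q = 19.5.

8.5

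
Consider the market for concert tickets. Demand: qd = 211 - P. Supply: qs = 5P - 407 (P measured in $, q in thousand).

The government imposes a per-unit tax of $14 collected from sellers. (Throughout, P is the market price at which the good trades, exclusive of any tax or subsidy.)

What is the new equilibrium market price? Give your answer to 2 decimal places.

Original equilibrium: 211 - P = 5P - 407 gives 618 = 6P, so P = 103 and q = 108.
Since sellers keep the price net of the tax, the effective supply curve becomes qs = 5P - 477.
Equate the new curves: 211 - P = 5P - 477, giving 688 = 6P, P = 344/3 ≈ 114.6667, q = 289/3 ≈ 96.3333.

114.67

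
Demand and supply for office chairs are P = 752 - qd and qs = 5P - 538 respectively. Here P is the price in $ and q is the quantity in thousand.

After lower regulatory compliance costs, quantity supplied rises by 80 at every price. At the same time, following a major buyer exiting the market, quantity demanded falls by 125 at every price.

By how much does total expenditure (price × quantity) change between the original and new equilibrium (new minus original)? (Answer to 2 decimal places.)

-34773.19

Solve the original market: 752 - P = 5P - 538, hence P = 215 and q = 537.
With the change applied: demand qd = 627 - P, supply qs = 5P - 458.
Setting them equal: 627 - P = 5P - 458 → 1085 = 6P, so P = 1085/6 ≈ 180.8333 and q = 2677/6 ≈ 446.1667.
Expenditure moves from 215×537 = 115455 to 180.8333×446.1667 = 80681.8056; change = -34773.19.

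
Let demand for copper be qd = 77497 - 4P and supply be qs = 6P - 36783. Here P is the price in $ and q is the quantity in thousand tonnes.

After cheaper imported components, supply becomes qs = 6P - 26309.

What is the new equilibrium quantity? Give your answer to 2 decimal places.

Original equilibrium: 77497 - 4P = 6P - 36783 gives 114280 = 10P, so P = 11428 and q = 31785.
The shock moves the curves to qd = 77497 - 4P and qs = 6P - 26309.
New equilibrium: 77497 - 4P = 6P - 26309 ⇒ 103806 = 10P ⇒ P = 10380.6, q = 35974.6.

35974.60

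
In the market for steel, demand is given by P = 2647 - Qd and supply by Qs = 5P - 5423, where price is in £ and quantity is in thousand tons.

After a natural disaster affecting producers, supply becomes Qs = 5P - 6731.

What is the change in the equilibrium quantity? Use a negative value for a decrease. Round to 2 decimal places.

Before the shock: 2647 - P = 5P - 5423 ⇒ 8070 = 6P ⇒ P = 1345, Q = 1302.
The new curves are Qd = 2647 - P (demand) and Qs = 5P - 6731 (supply).
New equilibrium: 2647 - P = 5P - 6731 ⇒ 9378 = 6P ⇒ P = 1563, Q = 1084.
ΔQ = 1084 − 1302 = -218.00.

-218.00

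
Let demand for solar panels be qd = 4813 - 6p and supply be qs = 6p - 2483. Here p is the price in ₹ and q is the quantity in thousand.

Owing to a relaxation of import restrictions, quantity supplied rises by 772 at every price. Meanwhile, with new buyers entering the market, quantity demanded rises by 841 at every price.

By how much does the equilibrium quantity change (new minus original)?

+806.5

Before the shock: 4813 - 6p = 6p - 2483 ⇒ 7296 = 12p ⇒ p = 608, q = 1165.
With the change applied: demand qd = 5654 - 6p, supply qs = 6p - 1711.
Setting them equal: 5654 - 6p = 6p - 1711 → 7365 = 12p, so p = 613.75 and q = 1971.5.
Δq = 1971.5 − 1165 = +806.5.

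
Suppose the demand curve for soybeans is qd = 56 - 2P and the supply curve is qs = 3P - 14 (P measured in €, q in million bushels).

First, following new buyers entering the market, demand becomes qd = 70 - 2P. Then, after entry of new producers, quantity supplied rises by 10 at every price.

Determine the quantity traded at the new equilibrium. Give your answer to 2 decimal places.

Before the shock: 56 - 2P = 3P - 14 ⇒ 70 = 5P ⇒ P = 14, q = 28.
After the shift, demand is qd = 70 - 2P and supply is qs = 3P - 4.
Setting them equal: 70 - 2P = 3P - 4 → 74 = 5P, so P = 14.8 and q = 40.4.

40.40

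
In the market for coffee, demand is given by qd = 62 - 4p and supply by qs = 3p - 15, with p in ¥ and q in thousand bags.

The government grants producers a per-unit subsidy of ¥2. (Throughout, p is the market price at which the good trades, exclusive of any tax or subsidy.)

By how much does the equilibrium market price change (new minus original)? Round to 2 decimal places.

Solve the original market: 62 - 4p = 3p - 15, hence p = 11 and q = 18.
Since sellers receive the price plus the subsidy, the effective supply curve becomes qs = 3p - 9.
Clearing the new market: 62 - 4p = 3p - 9, so p = 71/7 ≈ 10.1429 and q = 150/7 ≈ 21.4286.
Δp = 10.1429 − 11 = -0.86.

-0.86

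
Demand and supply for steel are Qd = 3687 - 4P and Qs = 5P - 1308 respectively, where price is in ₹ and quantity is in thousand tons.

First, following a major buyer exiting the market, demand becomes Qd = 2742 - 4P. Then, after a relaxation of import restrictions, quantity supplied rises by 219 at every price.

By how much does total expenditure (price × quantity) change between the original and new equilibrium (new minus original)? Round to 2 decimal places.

Before the shock: 3687 - 4P = 5P - 1308 ⇒ 4995 = 9P ⇒ P = 555, Q = 1467.
The shock moves the curves to Qd = 2742 - 4P and Qs = 5P - 1089.
Equate the new curves: 2742 - 4P = 5P - 1089, giving 3831 = 9P, P = 1277/3 ≈ 425.6667, Q = 3118/3 ≈ 1039.3333.
Expenditure moves from 555×1467 = 814185 to 425.6667×1039.3333 = 442409.5556; change = -371775.44.

-371775.44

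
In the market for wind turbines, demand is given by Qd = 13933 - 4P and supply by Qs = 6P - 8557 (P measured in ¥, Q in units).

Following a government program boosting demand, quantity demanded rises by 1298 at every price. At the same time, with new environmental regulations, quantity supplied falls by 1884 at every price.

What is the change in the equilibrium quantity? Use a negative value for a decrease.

Solve the original market: 13933 - 4P = 6P - 8557, hence P = 2249 and Q = 4937.
After the shift, demand is Qd = 15231 - 4P and supply is Qs = 6P - 10441.
Setting them equal: 15231 - 4P = 6P - 10441 → 25672 = 10P, so P = 2567.2 and Q = 4962.2.
ΔQ = 4962.2 − 4937 = +25.2.

+25.2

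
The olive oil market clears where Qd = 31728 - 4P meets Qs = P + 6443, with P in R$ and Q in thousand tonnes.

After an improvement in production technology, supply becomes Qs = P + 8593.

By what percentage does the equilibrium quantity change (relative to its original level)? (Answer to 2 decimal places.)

Before the shock: 31728 - 4P = P + 6443 ⇒ 25285 = 5P ⇒ P = 5057, Q = 11500.
The shock moves the curves to Qd = 31728 - 4P and Qs = P + 8593.
New equilibrium: 31728 - 4P = P + 8593 ⇒ 23135 = 5P ⇒ P = 4627, Q = 13220.
%ΔQ = (13220 − 11500) / 11500 × 100 = +14.96%.

+14.96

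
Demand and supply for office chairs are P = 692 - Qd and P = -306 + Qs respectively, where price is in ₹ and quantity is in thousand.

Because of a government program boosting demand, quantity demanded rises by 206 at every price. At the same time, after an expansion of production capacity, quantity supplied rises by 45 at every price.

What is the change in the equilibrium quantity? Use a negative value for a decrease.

Initially, 692 - P = P + 306, so 386 = 2P and P = 193, Q = 499.
After the shift, demand is Qd = 898 - P and supply is Qs = P + 351.
New equilibrium: 898 - P = P + 351 ⇒ 547 = 2P ⇒ P = 273.5, Q = 624.5.
ΔQ = 624.5 − 499 = +125.5.

+125.5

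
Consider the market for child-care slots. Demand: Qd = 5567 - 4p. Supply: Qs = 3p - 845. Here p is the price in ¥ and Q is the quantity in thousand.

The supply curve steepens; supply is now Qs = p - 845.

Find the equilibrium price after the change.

1282.4

Before the shock: 5567 - 4p = 3p - 845 ⇒ 6412 = 7p ⇒ p = 916, Q = 1903.
With the change applied: demand Qd = 5567 - 4p, supply Qs = p - 845.
Setting them equal: 5567 - 4p = p - 845 → 6412 = 5p, so p = 1282.4 and Q = 437.4.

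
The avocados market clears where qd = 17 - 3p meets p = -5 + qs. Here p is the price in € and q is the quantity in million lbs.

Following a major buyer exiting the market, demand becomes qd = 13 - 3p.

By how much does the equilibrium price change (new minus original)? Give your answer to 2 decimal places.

Original equilibrium: 17 - 3p = p + 5 gives 12 = 4p, so p = 3 and q = 8.
After the shift, demand is qd = 13 - 3p and supply is qs = p + 5.
Setting them equal: 13 - 3p = p + 5 → 8 = 4p, so p = 2 and q = 7.
Δp = 2 − 3 = -1.00.

-1.00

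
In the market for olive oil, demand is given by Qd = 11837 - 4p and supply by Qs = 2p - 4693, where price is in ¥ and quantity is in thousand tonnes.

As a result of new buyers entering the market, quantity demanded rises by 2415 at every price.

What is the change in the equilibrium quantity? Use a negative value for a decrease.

Original equilibrium: 11837 - 4p = 2p - 4693 gives 16530 = 6p, so p = 2755 and Q = 817.
The new curves are Qd = 14252 - 4p (demand) and Qs = 2p - 4693 (supply).
Setting them equal: 14252 - 4p = 2p - 4693 → 18945 = 6p, so p = 3157.5 and Q = 1622.
ΔQ = 1622 − 817 = +805.

+805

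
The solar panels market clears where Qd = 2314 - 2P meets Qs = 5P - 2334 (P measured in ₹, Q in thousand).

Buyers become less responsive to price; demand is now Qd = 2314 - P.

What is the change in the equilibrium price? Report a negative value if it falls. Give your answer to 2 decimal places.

+110.67

Original equilibrium: 2314 - 2P = 5P - 2334 gives 4648 = 7P, so P = 664 and Q = 986.
The new curves are Qd = 2314 - P (demand) and Qs = 5P - 2334 (supply).
Clearing the new market: 2314 - P = 5P - 2334, so P = 2324/3 ≈ 774.6667 and Q = 4618/3 ≈ 1539.3333.
ΔP = 774.6667 − 664 = +110.67.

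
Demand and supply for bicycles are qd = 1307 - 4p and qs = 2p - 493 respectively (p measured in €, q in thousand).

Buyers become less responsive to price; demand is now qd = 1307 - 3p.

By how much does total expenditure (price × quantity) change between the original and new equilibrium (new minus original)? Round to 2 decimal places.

+49620.00

Solve the original market: 1307 - 4p = 2p - 493, hence p = 300 and q = 107.
The shock moves the curves to qd = 1307 - 3p and qs = 2p - 493.
New equilibrium: 1307 - 3p = 2p - 493 ⇒ 1800 = 5p ⇒ p = 360, q = 227.
Expenditure moves from 300×107 = 32100 to 360×227 = 81720; change = +49620.00.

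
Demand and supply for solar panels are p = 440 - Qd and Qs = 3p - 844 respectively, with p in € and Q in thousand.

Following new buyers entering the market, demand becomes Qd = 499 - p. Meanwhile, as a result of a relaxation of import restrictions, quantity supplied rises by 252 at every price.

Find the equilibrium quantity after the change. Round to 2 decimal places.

226.25

Original equilibrium: 440 - p = 3p - 844 gives 1284 = 4p, so p = 321 and Q = 119.
The new curves are Qd = 499 - p (demand) and Qs = 3p - 592 (supply).
Equate the new curves: 499 - p = 3p - 592, giving 1091 = 4p, p = 272.75, Q = 226.25.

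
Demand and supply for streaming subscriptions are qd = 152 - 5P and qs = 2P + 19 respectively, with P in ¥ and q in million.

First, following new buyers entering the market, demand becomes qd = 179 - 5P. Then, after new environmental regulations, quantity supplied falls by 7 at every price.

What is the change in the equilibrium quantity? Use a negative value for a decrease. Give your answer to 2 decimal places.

+2.71

Solve the original market: 152 - 5P = 2P + 19, hence P = 19 and q = 57.
With the change applied: demand qd = 179 - 5P, supply qs = 2P + 12.
Setting them equal: 179 - 5P = 2P + 12 → 167 = 7P, so P = 167/7 ≈ 23.8571 and q = 418/7 ≈ 59.7143.
Δq = 59.7143 − 57 = +2.71.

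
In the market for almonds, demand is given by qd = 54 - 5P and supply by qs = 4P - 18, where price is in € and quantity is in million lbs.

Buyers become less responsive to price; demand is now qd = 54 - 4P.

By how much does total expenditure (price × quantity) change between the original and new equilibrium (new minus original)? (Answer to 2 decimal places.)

+50.00

Solve the original market: 54 - 5P = 4P - 18, hence P = 8 and q = 14.
With the change applied: demand qd = 54 - 4P, supply qs = 4P - 18.
Setting them equal: 54 - 4P = 4P - 18 → 72 = 8P, so P = 9 and q = 18.
Expenditure moves from 8×14 = 112 to 9×18 = 162; change = +50.00.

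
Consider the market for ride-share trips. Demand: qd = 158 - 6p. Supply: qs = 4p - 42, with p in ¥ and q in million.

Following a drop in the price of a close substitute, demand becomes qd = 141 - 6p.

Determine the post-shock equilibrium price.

18.3

Solve the original market: 158 - 6p = 4p - 42, hence p = 20 and q = 38.
The shock moves the curves to qd = 141 - 6p and qs = 4p - 42.
New equilibrium: 141 - 6p = 4p - 42 ⇒ 183 = 10p ⇒ p = 18.3, q = 31.2.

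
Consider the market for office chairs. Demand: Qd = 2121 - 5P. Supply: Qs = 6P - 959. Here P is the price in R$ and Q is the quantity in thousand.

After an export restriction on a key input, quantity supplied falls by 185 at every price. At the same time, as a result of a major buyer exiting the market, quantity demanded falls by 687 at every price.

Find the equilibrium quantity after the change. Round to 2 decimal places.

262.18

Before the shock: 2121 - 5P = 6P - 959 ⇒ 3080 = 11P ⇒ P = 280, Q = 721.
The shock moves the curves to Qd = 1434 - 5P and Qs = 6P - 1144.
Clearing the new market: 1434 - 5P = 6P - 1144, so P = 2578/11 ≈ 234.3636 and Q = 2884/11 ≈ 262.1818.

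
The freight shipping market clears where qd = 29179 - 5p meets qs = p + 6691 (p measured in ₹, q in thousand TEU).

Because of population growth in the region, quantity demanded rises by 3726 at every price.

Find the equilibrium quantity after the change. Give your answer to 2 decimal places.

11060.00

Before the shock: 29179 - 5p = p + 6691 ⇒ 22488 = 6p ⇒ p = 3748, q = 10439.
With the change applied: demand qd = 32905 - 5p, supply qs = p + 6691.
Clearing the new market: 32905 - 5p = p + 6691, so p = 4369 and q = 11060.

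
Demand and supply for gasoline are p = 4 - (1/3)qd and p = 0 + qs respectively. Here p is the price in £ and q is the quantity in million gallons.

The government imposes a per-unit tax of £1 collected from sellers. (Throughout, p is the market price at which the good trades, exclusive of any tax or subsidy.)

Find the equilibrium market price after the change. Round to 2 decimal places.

3.25

Solve the original market: 12 - 3p = p, hence p = 3 and q = 3.
Since sellers keep the price net of the tax, the effective supply curve becomes qs = p - 1.
Clearing the new market: 12 - 3p = p - 1, so p = 3.25 and q = 2.25.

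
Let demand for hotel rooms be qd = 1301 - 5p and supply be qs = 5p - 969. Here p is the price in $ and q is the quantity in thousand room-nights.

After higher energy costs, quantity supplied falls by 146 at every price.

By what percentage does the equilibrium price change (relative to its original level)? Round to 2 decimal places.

+6.43

Original equilibrium: 1301 - 5p = 5p - 969 gives 2270 = 10p, so p = 227 and q = 166.
The shock moves the curves to qd = 1301 - 5p and qs = 5p - 1115.
Setting them equal: 1301 - 5p = 5p - 1115 → 2416 = 10p, so p = 241.6 and q = 93.
%Δp = (241.6 − 227) / 227 × 100 = +6.43%.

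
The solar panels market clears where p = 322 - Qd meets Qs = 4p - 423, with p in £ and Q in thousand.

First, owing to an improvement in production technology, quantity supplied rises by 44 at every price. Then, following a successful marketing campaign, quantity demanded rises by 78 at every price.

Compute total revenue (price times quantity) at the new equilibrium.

Before the shock: 322 - p = 4p - 423 ⇒ 745 = 5p ⇒ p = 149, Q = 173.
After the shift, demand is Qd = 400 - p and supply is Qs = 4p - 379.
Setting them equal: 400 - p = 4p - 379 → 779 = 5p, so p = 155.8 and Q = 244.2.
New expenditure = 155.8 × 244.2 = 38046.36.

38046.36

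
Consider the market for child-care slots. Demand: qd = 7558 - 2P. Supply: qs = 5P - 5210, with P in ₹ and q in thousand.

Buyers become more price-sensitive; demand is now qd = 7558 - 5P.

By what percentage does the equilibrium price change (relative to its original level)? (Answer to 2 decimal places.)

-30.00

Solve the original market: 7558 - 2P = 5P - 5210, hence P = 1824 and q = 3910.
After the shift, demand is qd = 7558 - 5P and supply is qs = 5P - 5210.
Equate the new curves: 7558 - 5P = 5P - 5210, giving 12768 = 10P, P = 1276.8, q = 1174.
%ΔP = (1276.8 − 1824) / 1824 × 100 = -30.00%.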